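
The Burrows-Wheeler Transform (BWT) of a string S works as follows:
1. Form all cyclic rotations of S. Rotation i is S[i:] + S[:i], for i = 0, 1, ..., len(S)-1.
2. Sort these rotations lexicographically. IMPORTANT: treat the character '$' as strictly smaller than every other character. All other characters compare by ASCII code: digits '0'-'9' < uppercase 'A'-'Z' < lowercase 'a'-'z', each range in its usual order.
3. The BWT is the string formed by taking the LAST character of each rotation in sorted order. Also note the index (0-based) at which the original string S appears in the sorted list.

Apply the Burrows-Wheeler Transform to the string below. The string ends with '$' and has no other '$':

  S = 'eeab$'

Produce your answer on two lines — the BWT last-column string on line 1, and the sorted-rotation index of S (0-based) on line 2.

Answer: beae$
4

Derivation:
All 5 rotations (rotation i = S[i:]+S[:i]):
  rot[0] = eeab$
  rot[1] = eab$e
  rot[2] = ab$ee
  rot[3] = b$eea
  rot[4] = $eeab
Sorted (with $ < everything):
  sorted[0] = $eeab  (last char: 'b')
  sorted[1] = ab$ee  (last char: 'e')
  sorted[2] = b$eea  (last char: 'a')
  sorted[3] = eab$e  (last char: 'e')
  sorted[4] = eeab$  (last char: '$')
Last column: beae$
Original string S is at sorted index 4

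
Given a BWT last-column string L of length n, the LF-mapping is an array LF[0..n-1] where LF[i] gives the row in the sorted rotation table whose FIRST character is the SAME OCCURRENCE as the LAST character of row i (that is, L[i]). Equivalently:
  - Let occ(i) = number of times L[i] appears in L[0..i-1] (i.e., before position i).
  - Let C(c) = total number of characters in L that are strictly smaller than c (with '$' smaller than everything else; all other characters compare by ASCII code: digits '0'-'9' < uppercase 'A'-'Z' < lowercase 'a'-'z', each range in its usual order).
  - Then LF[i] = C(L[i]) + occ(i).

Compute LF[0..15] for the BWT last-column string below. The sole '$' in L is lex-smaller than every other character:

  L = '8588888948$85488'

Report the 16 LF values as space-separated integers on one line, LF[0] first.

Answer: 5 3 6 7 8 9 10 15 1 11 0 12 4 2 13 14

Derivation:
Char counts: '$':1, '4':2, '5':2, '8':10, '9':1
C (first-col start): C('$')=0, C('4')=1, C('5')=3, C('8')=5, C('9')=15
L[0]='8': occ=0, LF[0]=C('8')+0=5+0=5
L[1]='5': occ=0, LF[1]=C('5')+0=3+0=3
L[2]='8': occ=1, LF[2]=C('8')+1=5+1=6
L[3]='8': occ=2, LF[3]=C('8')+2=5+2=7
L[4]='8': occ=3, LF[4]=C('8')+3=5+3=8
L[5]='8': occ=4, LF[5]=C('8')+4=5+4=9
L[6]='8': occ=5, LF[6]=C('8')+5=5+5=10
L[7]='9': occ=0, LF[7]=C('9')+0=15+0=15
L[8]='4': occ=0, LF[8]=C('4')+0=1+0=1
L[9]='8': occ=6, LF[9]=C('8')+6=5+6=11
L[10]='$': occ=0, LF[10]=C('$')+0=0+0=0
L[11]='8': occ=7, LF[11]=C('8')+7=5+7=12
L[12]='5': occ=1, LF[12]=C('5')+1=3+1=4
L[13]='4': occ=1, LF[13]=C('4')+1=1+1=2
L[14]='8': occ=8, LF[14]=C('8')+8=5+8=13
L[15]='8': occ=9, LF[15]=C('8')+9=5+9=14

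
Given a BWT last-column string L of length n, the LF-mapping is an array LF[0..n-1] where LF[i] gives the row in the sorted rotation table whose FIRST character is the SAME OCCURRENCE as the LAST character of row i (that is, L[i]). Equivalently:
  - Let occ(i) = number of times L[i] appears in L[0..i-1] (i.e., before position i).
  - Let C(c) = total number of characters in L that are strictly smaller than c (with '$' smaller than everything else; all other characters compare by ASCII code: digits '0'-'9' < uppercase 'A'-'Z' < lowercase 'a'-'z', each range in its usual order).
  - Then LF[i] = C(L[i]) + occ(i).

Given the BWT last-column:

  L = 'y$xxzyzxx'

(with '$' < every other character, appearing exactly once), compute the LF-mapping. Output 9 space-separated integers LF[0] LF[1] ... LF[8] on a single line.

Answer: 5 0 1 2 7 6 8 3 4

Derivation:
Char counts: '$':1, 'x':4, 'y':2, 'z':2
C (first-col start): C('$')=0, C('x')=1, C('y')=5, C('z')=7
L[0]='y': occ=0, LF[0]=C('y')+0=5+0=5
L[1]='$': occ=0, LF[1]=C('$')+0=0+0=0
L[2]='x': occ=0, LF[2]=C('x')+0=1+0=1
L[3]='x': occ=1, LF[3]=C('x')+1=1+1=2
L[4]='z': occ=0, LF[4]=C('z')+0=7+0=7
L[5]='y': occ=1, LF[5]=C('y')+1=5+1=6
L[6]='z': occ=1, LF[6]=C('z')+1=7+1=8
L[7]='x': occ=2, LF[7]=C('x')+2=1+2=3
L[8]='x': occ=3, LF[8]=C('x')+3=1+3=4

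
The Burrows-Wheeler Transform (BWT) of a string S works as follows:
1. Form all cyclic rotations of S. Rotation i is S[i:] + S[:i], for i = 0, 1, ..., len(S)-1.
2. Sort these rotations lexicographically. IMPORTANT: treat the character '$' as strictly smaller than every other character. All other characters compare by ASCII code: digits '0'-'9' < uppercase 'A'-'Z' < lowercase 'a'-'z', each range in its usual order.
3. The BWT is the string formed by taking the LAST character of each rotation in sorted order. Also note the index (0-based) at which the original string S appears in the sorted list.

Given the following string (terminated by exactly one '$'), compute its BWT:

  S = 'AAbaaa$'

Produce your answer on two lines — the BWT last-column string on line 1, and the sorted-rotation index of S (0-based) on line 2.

Answer: a$AaabA
1

Derivation:
All 7 rotations (rotation i = S[i:]+S[:i]):
  rot[0] = AAbaaa$
  rot[1] = Abaaa$A
  rot[2] = baaa$AA
  rot[3] = aaa$AAb
  rot[4] = aa$AAba
  rot[5] = a$AAbaa
  rot[6] = $AAbaaa
Sorted (with $ < everything):
  sorted[0] = $AAbaaa  (last char: 'a')
  sorted[1] = AAbaaa$  (last char: '$')
  sorted[2] = Abaaa$A  (last char: 'A')
  sorted[3] = a$AAbaa  (last char: 'a')
  sorted[4] = aa$AAba  (last char: 'a')
  sorted[5] = aaa$AAb  (last char: 'b')
  sorted[6] = baaa$AA  (last char: 'A')
Last column: a$AaabA
Original string S is at sorted index 1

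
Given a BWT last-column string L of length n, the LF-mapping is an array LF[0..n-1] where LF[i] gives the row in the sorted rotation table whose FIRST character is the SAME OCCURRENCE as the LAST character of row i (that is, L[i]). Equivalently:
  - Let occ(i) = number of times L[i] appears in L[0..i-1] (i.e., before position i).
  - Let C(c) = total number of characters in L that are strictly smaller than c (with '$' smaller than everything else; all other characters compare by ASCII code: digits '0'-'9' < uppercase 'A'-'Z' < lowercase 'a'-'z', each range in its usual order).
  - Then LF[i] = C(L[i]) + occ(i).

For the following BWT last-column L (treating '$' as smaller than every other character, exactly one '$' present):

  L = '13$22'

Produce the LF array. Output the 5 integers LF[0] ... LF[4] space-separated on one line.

Char counts: '$':1, '1':1, '2':2, '3':1
C (first-col start): C('$')=0, C('1')=1, C('2')=2, C('3')=4
L[0]='1': occ=0, LF[0]=C('1')+0=1+0=1
L[1]='3': occ=0, LF[1]=C('3')+0=4+0=4
L[2]='$': occ=0, LF[2]=C('$')+0=0+0=0
L[3]='2': occ=0, LF[3]=C('2')+0=2+0=2
L[4]='2': occ=1, LF[4]=C('2')+1=2+1=3

Answer: 1 4 0 2 3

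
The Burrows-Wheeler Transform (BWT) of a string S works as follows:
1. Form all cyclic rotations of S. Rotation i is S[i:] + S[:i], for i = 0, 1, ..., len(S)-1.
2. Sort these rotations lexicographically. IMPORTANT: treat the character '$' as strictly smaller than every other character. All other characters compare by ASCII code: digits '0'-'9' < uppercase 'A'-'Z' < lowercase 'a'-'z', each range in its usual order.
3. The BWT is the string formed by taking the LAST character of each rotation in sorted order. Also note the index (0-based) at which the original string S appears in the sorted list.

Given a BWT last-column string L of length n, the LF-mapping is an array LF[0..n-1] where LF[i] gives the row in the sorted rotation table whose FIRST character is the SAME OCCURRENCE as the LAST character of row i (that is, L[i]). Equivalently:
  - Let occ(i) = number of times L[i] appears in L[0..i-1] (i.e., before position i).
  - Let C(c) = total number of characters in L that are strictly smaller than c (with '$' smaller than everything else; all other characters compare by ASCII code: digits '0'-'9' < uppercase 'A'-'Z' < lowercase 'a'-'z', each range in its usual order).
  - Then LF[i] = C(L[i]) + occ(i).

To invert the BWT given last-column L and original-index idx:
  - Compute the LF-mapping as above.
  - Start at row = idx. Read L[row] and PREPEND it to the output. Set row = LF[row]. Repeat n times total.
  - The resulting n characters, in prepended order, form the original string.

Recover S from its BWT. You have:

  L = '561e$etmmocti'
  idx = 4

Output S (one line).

LF mapping: 2 3 1 5 0 6 11 8 9 10 4 12 7
Walk LF starting at row 4, prepending L[row]:
  step 1: row=4, L[4]='$', prepend. Next row=LF[4]=0
  step 2: row=0, L[0]='5', prepend. Next row=LF[0]=2
  step 3: row=2, L[2]='1', prepend. Next row=LF[2]=1
  step 4: row=1, L[1]='6', prepend. Next row=LF[1]=3
  step 5: row=3, L[3]='e', prepend. Next row=LF[3]=5
  step 6: row=5, L[5]='e', prepend. Next row=LF[5]=6
  step 7: row=6, L[6]='t', prepend. Next row=LF[6]=11
  step 8: row=11, L[11]='t', prepend. Next row=LF[11]=12
  step 9: row=12, L[12]='i', prepend. Next row=LF[12]=7
  step 10: row=7, L[7]='m', prepend. Next row=LF[7]=8
  step 11: row=8, L[8]='m', prepend. Next row=LF[8]=9
  step 12: row=9, L[9]='o', prepend. Next row=LF[9]=10
  step 13: row=10, L[10]='c', prepend. Next row=LF[10]=4
Reversed output: committee615$

Answer: committee615$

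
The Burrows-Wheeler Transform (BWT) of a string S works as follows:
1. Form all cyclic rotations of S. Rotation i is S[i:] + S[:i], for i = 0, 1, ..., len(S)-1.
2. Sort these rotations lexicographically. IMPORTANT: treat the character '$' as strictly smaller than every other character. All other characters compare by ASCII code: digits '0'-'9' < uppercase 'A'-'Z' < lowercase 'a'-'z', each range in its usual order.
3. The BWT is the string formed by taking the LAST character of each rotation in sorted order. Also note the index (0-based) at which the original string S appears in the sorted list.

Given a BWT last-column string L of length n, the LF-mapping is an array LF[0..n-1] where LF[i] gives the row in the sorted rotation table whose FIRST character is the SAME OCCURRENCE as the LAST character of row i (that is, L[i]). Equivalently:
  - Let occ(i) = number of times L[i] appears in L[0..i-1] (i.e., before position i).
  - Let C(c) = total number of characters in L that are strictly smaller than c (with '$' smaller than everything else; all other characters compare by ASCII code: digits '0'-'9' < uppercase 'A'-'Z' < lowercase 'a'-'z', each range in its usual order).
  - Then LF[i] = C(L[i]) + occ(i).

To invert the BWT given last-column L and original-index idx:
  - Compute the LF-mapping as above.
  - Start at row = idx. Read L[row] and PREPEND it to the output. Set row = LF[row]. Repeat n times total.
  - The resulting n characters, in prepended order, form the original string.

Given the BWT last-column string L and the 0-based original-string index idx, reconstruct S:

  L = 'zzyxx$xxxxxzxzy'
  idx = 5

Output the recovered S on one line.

Answer: xxzxxxyxxxyzzz$

Derivation:
LF mapping: 11 12 9 1 2 0 3 4 5 6 7 13 8 14 10
Walk LF starting at row 5, prepending L[row]:
  step 1: row=5, L[5]='$', prepend. Next row=LF[5]=0
  step 2: row=0, L[0]='z', prepend. Next row=LF[0]=11
  step 3: row=11, L[11]='z', prepend. Next row=LF[11]=13
  step 4: row=13, L[13]='z', prepend. Next row=LF[13]=14
  step 5: row=14, L[14]='y', prepend. Next row=LF[14]=10
  step 6: row=10, L[10]='x', prepend. Next row=LF[10]=7
  step 7: row=7, L[7]='x', prepend. Next row=LF[7]=4
  step 8: row=4, L[4]='x', prepend. Next row=LF[4]=2
  step 9: row=2, L[2]='y', prepend. Next row=LF[2]=9
  step 10: row=9, L[9]='x', prepend. Next row=LF[9]=6
  step 11: row=6, L[6]='x', prepend. Next row=LF[6]=3
  step 12: row=3, L[3]='x', prepend. Next row=LF[3]=1
  step 13: row=1, L[1]='z', prepend. Next row=LF[1]=12
  step 14: row=12, L[12]='x', prepend. Next row=LF[12]=8
  step 15: row=8, L[8]='x', prepend. Next row=LF[8]=5
Reversed output: xxzxxxyxxxyzzz$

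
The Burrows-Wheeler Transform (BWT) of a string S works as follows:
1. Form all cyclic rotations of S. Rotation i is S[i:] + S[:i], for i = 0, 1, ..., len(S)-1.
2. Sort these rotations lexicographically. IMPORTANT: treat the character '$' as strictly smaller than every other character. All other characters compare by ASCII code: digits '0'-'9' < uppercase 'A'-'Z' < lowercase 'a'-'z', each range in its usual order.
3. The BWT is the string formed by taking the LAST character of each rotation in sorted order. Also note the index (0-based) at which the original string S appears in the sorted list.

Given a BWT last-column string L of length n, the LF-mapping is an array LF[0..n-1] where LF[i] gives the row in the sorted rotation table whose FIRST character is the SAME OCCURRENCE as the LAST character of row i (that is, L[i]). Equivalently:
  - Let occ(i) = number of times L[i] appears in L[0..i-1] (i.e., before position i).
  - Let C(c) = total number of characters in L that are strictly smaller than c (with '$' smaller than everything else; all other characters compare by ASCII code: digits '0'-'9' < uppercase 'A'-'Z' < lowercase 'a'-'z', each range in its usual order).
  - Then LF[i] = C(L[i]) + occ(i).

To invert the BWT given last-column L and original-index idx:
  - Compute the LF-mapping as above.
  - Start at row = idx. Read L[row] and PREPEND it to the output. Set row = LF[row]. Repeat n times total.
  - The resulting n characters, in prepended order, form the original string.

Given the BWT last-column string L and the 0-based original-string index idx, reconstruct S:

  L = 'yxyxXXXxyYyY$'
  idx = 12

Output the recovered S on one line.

LF mapping: 9 6 10 7 1 2 3 8 11 4 12 5 0
Walk LF starting at row 12, prepending L[row]:
  step 1: row=12, L[12]='$', prepend. Next row=LF[12]=0
  step 2: row=0, L[0]='y', prepend. Next row=LF[0]=9
  step 3: row=9, L[9]='Y', prepend. Next row=LF[9]=4
  step 4: row=4, L[4]='X', prepend. Next row=LF[4]=1
  step 5: row=1, L[1]='x', prepend. Next row=LF[1]=6
  step 6: row=6, L[6]='X', prepend. Next row=LF[6]=3
  step 7: row=3, L[3]='x', prepend. Next row=LF[3]=7
  step 8: row=7, L[7]='x', prepend. Next row=LF[7]=8
  step 9: row=8, L[8]='y', prepend. Next row=LF[8]=11
  step 10: row=11, L[11]='Y', prepend. Next row=LF[11]=5
  step 11: row=5, L[5]='X', prepend. Next row=LF[5]=2
  step 12: row=2, L[2]='y', prepend. Next row=LF[2]=10
  step 13: row=10, L[10]='y', prepend. Next row=LF[10]=12
Reversed output: yyXYyxxXxXYy$

Answer: yyXYyxxXxXYy$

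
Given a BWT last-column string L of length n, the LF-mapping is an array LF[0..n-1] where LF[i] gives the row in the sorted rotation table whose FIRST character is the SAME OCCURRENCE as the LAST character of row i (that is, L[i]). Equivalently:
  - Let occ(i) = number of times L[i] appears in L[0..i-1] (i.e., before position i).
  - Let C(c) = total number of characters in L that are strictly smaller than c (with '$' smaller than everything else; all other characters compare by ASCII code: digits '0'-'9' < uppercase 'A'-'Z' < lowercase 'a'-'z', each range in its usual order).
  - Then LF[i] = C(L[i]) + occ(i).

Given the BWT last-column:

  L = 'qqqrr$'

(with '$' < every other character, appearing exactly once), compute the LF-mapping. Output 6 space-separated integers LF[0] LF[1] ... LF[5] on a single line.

Char counts: '$':1, 'q':3, 'r':2
C (first-col start): C('$')=0, C('q')=1, C('r')=4
L[0]='q': occ=0, LF[0]=C('q')+0=1+0=1
L[1]='q': occ=1, LF[1]=C('q')+1=1+1=2
L[2]='q': occ=2, LF[2]=C('q')+2=1+2=3
L[3]='r': occ=0, LF[3]=C('r')+0=4+0=4
L[4]='r': occ=1, LF[4]=C('r')+1=4+1=5
L[5]='$': occ=0, LF[5]=C('$')+0=0+0=0

Answer: 1 2 3 4 5 0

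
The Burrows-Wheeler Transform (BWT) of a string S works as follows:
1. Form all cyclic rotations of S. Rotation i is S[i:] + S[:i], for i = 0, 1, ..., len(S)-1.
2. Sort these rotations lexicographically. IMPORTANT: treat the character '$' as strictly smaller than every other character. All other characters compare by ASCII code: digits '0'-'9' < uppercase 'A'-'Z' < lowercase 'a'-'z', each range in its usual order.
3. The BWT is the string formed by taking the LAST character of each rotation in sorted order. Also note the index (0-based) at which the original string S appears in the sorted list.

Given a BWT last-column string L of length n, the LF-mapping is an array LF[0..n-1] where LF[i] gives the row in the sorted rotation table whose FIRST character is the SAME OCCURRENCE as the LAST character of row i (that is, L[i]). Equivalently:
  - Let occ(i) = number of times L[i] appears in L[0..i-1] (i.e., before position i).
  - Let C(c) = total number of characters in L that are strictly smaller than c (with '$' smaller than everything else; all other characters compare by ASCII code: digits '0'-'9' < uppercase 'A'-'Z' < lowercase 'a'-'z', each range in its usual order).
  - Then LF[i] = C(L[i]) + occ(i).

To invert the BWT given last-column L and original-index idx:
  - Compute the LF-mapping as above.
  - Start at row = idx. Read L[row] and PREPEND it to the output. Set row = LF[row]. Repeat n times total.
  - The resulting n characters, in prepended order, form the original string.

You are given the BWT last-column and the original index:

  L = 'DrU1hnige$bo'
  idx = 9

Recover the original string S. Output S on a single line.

LF mapping: 2 11 3 1 7 9 8 6 5 0 4 10
Walk LF starting at row 9, prepending L[row]:
  step 1: row=9, L[9]='$', prepend. Next row=LF[9]=0
  step 2: row=0, L[0]='D', prepend. Next row=LF[0]=2
  step 3: row=2, L[2]='U', prepend. Next row=LF[2]=3
  step 4: row=3, L[3]='1', prepend. Next row=LF[3]=1
  step 5: row=1, L[1]='r', prepend. Next row=LF[1]=11
  step 6: row=11, L[11]='o', prepend. Next row=LF[11]=10
  step 7: row=10, L[10]='b', prepend. Next row=LF[10]=4
  step 8: row=4, L[4]='h', prepend. Next row=LF[4]=7
  step 9: row=7, L[7]='g', prepend. Next row=LF[7]=6
  step 10: row=6, L[6]='i', prepend. Next row=LF[6]=8
  step 11: row=8, L[8]='e', prepend. Next row=LF[8]=5
  step 12: row=5, L[5]='n', prepend. Next row=LF[5]=9
Reversed output: neighbor1UD$

Answer: neighbor1UD$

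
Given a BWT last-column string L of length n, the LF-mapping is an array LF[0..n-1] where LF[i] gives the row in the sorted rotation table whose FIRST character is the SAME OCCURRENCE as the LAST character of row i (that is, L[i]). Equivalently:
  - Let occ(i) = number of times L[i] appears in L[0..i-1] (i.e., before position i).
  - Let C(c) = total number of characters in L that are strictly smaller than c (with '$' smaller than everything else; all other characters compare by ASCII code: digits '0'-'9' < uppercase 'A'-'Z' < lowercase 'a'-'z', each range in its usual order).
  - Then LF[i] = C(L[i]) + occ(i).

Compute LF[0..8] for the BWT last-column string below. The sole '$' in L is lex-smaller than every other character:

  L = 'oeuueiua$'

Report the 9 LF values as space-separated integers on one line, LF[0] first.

Char counts: '$':1, 'a':1, 'e':2, 'i':1, 'o':1, 'u':3
C (first-col start): C('$')=0, C('a')=1, C('e')=2, C('i')=4, C('o')=5, C('u')=6
L[0]='o': occ=0, LF[0]=C('o')+0=5+0=5
L[1]='e': occ=0, LF[1]=C('e')+0=2+0=2
L[2]='u': occ=0, LF[2]=C('u')+0=6+0=6
L[3]='u': occ=1, LF[3]=C('u')+1=6+1=7
L[4]='e': occ=1, LF[4]=C('e')+1=2+1=3
L[5]='i': occ=0, LF[5]=C('i')+0=4+0=4
L[6]='u': occ=2, LF[6]=C('u')+2=6+2=8
L[7]='a': occ=0, LF[7]=C('a')+0=1+0=1
L[8]='$': occ=0, LF[8]=C('$')+0=0+0=0

Answer: 5 2 6 7 3 4 8 1 0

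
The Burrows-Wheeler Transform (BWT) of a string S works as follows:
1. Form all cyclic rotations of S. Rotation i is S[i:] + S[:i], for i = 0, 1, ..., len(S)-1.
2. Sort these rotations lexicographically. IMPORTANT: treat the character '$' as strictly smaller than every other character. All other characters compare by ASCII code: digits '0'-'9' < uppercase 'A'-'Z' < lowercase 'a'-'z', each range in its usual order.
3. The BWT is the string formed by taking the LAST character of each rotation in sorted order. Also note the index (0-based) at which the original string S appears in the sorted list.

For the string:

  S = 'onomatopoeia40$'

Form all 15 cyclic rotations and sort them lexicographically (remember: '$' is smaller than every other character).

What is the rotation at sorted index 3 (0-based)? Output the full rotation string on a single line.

All 15 rotations (rotation i = S[i:]+S[:i]):
  rot[0] = onomatopoeia40$
  rot[1] = nomatopoeia40$o
  rot[2] = omatopoeia40$on
  rot[3] = matopoeia40$ono
  rot[4] = atopoeia40$onom
  rot[5] = topoeia40$onoma
  rot[6] = opoeia40$onomat
  rot[7] = poeia40$onomato
  rot[8] = oeia40$onomatop
  rot[9] = eia40$onomatopo
  rot[10] = ia40$onomatopoe
  rot[11] = a40$onomatopoei
  rot[12] = 40$onomatopoeia
  rot[13] = 0$onomatopoeia4
  rot[14] = $onomatopoeia40
Sorted (with $ < everything):
  sorted[0] = $onomatopoeia40
  sorted[1] = 0$onomatopoeia4
  sorted[2] = 40$onomatopoeia
  sorted[3] = a40$onomatopoei
  sorted[4] = atopoeia40$onom
  sorted[5] = eia40$onomatopo
  sorted[6] = ia40$onomatopoe
  sorted[7] = matopoeia40$ono
  sorted[8] = nomatopoeia40$o
  sorted[9] = oeia40$onomatop
  sorted[10] = omatopoeia40$on
  sorted[11] = onomatopoeia40$
  sorted[12] = opoeia40$onomat
  sorted[13] = poeia40$onomato
  sorted[14] = topoeia40$onoma
sorted[3] = a40$onomatopoei

Answer: a40$onomatopoei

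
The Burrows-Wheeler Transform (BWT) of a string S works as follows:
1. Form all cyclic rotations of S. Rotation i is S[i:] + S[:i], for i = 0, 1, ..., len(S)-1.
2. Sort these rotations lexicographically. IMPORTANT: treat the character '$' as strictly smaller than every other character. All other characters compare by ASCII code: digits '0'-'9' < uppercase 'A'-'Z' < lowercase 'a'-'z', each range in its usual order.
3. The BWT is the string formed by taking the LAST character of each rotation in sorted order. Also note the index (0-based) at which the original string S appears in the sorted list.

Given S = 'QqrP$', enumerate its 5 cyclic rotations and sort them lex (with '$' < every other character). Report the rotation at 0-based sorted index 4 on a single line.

All 5 rotations (rotation i = S[i:]+S[:i]):
  rot[0] = QqrP$
  rot[1] = qrP$Q
  rot[2] = rP$Qq
  rot[3] = P$Qqr
  rot[4] = $QqrP
Sorted (with $ < everything):
  sorted[0] = $QqrP
  sorted[1] = P$Qqr
  sorted[2] = QqrP$
  sorted[3] = qrP$Q
  sorted[4] = rP$Qq
sorted[4] = rP$Qq

Answer: rP$Qq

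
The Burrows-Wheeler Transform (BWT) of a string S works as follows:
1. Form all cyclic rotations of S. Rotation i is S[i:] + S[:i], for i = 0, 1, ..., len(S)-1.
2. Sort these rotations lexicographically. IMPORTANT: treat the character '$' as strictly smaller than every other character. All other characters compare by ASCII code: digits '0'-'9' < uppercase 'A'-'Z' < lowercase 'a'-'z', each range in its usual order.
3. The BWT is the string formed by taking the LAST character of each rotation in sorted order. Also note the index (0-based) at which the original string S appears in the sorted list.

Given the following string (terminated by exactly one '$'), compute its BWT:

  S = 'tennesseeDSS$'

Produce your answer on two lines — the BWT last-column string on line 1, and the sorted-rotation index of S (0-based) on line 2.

Answer: SeSDestnnese$
12

Derivation:
All 13 rotations (rotation i = S[i:]+S[:i]):
  rot[0] = tennesseeDSS$
  rot[1] = ennesseeDSS$t
  rot[2] = nnesseeDSS$te
  rot[3] = nesseeDSS$ten
  rot[4] = esseeDSS$tenn
  rot[5] = sseeDSS$tenne
  rot[6] = seeDSS$tennes
  rot[7] = eeDSS$tenness
  rot[8] = eDSS$tennesse
  rot[9] = DSS$tennessee
  rot[10] = SS$tennesseeD
  rot[11] = S$tennesseeDS
  rot[12] = $tennesseeDSS
Sorted (with $ < everything):
  sorted[0] = $tennesseeDSS  (last char: 'S')
  sorted[1] = DSS$tennessee  (last char: 'e')
  sorted[2] = S$tennesseeDS  (last char: 'S')
  sorted[3] = SS$tennesseeD  (last char: 'D')
  sorted[4] = eDSS$tennesse  (last char: 'e')
  sorted[5] = eeDSS$tenness  (last char: 's')
  sorted[6] = ennesseeDSS$t  (last char: 't')
  sorted[7] = esseeDSS$tenn  (last char: 'n')
  sorted[8] = nesseeDSS$ten  (last char: 'n')
  sorted[9] = nnesseeDSS$te  (last char: 'e')
  sorted[10] = seeDSS$tennes  (last char: 's')
  sorted[11] = sseeDSS$tenne  (last char: 'e')
  sorted[12] = tennesseeDSS$  (last char: '$')
Last column: SeSDestnnese$
Original string S is at sorted index 12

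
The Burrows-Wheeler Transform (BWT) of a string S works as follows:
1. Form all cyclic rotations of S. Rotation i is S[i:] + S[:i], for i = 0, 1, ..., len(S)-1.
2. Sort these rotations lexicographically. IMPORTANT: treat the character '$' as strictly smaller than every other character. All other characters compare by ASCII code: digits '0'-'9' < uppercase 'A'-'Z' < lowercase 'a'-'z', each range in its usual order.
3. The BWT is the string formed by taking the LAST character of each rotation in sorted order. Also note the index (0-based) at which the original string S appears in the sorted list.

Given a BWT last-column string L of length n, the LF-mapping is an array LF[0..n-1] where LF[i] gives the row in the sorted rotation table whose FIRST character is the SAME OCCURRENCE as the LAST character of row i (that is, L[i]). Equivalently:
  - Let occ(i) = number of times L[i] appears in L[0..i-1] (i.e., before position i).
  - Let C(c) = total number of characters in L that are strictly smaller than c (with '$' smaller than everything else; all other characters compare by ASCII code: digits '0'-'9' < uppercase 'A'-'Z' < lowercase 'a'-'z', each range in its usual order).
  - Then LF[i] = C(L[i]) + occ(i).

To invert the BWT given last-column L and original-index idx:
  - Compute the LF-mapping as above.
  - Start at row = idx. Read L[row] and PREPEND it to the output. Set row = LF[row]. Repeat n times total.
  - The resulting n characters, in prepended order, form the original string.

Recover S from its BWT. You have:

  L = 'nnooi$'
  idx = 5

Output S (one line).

Answer: onion$

Derivation:
LF mapping: 2 3 4 5 1 0
Walk LF starting at row 5, prepending L[row]:
  step 1: row=5, L[5]='$', prepend. Next row=LF[5]=0
  step 2: row=0, L[0]='n', prepend. Next row=LF[0]=2
  step 3: row=2, L[2]='o', prepend. Next row=LF[2]=4
  step 4: row=4, L[4]='i', prepend. Next row=LF[4]=1
  step 5: row=1, L[1]='n', prepend. Next row=LF[1]=3
  step 6: row=3, L[3]='o', prepend. Next row=LF[3]=5
Reversed output: onion$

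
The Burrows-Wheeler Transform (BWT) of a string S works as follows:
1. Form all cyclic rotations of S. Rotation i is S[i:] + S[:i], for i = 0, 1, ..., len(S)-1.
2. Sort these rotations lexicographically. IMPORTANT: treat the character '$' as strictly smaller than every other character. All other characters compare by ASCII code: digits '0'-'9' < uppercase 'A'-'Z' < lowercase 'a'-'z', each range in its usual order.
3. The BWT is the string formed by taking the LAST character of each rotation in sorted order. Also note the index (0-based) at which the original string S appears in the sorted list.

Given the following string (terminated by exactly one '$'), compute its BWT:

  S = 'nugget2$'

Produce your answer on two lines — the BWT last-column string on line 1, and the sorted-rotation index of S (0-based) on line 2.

All 8 rotations (rotation i = S[i:]+S[:i]):
  rot[0] = nugget2$
  rot[1] = ugget2$n
  rot[2] = gget2$nu
  rot[3] = get2$nug
  rot[4] = et2$nugg
  rot[5] = t2$nugge
  rot[6] = 2$nugget
  rot[7] = $nugget2
Sorted (with $ < everything):
  sorted[0] = $nugget2  (last char: '2')
  sorted[1] = 2$nugget  (last char: 't')
  sorted[2] = et2$nugg  (last char: 'g')
  sorted[3] = get2$nug  (last char: 'g')
  sorted[4] = gget2$nu  (last char: 'u')
  sorted[5] = nugget2$  (last char: '$')
  sorted[6] = t2$nugge  (last char: 'e')
  sorted[7] = ugget2$n  (last char: 'n')
Last column: 2tggu$en
Original string S is at sorted index 5

Answer: 2tggu$en
5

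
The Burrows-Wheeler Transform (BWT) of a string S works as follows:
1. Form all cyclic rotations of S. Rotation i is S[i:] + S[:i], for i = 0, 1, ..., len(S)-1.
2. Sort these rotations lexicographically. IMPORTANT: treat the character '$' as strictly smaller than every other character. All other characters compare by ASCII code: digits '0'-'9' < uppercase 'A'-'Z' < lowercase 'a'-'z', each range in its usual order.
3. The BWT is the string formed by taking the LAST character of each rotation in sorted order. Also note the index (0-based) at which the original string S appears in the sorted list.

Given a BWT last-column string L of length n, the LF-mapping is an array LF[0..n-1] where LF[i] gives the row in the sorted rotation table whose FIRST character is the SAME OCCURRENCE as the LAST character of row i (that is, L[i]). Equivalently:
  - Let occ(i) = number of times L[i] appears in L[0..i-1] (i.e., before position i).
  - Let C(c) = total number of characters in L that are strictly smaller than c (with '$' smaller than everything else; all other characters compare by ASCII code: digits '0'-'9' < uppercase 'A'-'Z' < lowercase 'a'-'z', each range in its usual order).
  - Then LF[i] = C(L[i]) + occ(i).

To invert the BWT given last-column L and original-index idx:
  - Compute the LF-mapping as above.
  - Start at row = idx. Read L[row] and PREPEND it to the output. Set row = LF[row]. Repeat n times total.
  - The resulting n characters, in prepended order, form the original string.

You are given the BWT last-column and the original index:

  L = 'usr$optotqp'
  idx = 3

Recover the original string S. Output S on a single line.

Answer: pqttrosopu$

Derivation:
LF mapping: 10 7 6 0 1 3 8 2 9 5 4
Walk LF starting at row 3, prepending L[row]:
  step 1: row=3, L[3]='$', prepend. Next row=LF[3]=0
  step 2: row=0, L[0]='u', prepend. Next row=LF[0]=10
  step 3: row=10, L[10]='p', prepend. Next row=LF[10]=4
  step 4: row=4, L[4]='o', prepend. Next row=LF[4]=1
  step 5: row=1, L[1]='s', prepend. Next row=LF[1]=7
  step 6: row=7, L[7]='o', prepend. Next row=LF[7]=2
  step 7: row=2, L[2]='r', prepend. Next row=LF[2]=6
  step 8: row=6, L[6]='t', prepend. Next row=LF[6]=8
  step 9: row=8, L[8]='t', prepend. Next row=LF[8]=9
  step 10: row=9, L[9]='q', prepend. Next row=LF[9]=5
  step 11: row=5, L[5]='p', prepend. Next row=LF[5]=3
Reversed output: pqttrosopu$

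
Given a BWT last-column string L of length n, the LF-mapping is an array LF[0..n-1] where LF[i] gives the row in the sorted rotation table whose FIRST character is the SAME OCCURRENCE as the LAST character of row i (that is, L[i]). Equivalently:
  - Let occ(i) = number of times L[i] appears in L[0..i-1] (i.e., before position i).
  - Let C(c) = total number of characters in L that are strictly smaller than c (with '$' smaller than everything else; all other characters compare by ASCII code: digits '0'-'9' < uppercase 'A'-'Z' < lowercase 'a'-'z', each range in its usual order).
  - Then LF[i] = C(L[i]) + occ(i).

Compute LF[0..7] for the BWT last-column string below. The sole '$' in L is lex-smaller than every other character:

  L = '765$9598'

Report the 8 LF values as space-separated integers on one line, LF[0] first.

Answer: 4 3 1 0 6 2 7 5

Derivation:
Char counts: '$':1, '5':2, '6':1, '7':1, '8':1, '9':2
C (first-col start): C('$')=0, C('5')=1, C('6')=3, C('7')=4, C('8')=5, C('9')=6
L[0]='7': occ=0, LF[0]=C('7')+0=4+0=4
L[1]='6': occ=0, LF[1]=C('6')+0=3+0=3
L[2]='5': occ=0, LF[2]=C('5')+0=1+0=1
L[3]='$': occ=0, LF[3]=C('$')+0=0+0=0
L[4]='9': occ=0, LF[4]=C('9')+0=6+0=6
L[5]='5': occ=1, LF[5]=C('5')+1=1+1=2
L[6]='9': occ=1, LF[6]=C('9')+1=6+1=7
L[7]='8': occ=0, LF[7]=C('8')+0=5+0=5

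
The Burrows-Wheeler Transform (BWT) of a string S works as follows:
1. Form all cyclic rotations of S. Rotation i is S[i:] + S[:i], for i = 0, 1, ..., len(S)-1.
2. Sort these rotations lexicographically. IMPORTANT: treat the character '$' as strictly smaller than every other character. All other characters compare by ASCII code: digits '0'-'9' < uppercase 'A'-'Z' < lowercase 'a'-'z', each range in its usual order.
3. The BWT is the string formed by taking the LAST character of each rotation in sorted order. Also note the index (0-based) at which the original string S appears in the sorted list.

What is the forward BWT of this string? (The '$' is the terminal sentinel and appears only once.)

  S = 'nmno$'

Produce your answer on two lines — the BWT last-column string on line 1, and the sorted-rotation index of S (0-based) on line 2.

All 5 rotations (rotation i = S[i:]+S[:i]):
  rot[0] = nmno$
  rot[1] = mno$n
  rot[2] = no$nm
  rot[3] = o$nmn
  rot[4] = $nmno
Sorted (with $ < everything):
  sorted[0] = $nmno  (last char: 'o')
  sorted[1] = mno$n  (last char: 'n')
  sorted[2] = nmno$  (last char: '$')
  sorted[3] = no$nm  (last char: 'm')
  sorted[4] = o$nmn  (last char: 'n')
Last column: on$mn
Original string S is at sorted index 2

Answer: on$mn
2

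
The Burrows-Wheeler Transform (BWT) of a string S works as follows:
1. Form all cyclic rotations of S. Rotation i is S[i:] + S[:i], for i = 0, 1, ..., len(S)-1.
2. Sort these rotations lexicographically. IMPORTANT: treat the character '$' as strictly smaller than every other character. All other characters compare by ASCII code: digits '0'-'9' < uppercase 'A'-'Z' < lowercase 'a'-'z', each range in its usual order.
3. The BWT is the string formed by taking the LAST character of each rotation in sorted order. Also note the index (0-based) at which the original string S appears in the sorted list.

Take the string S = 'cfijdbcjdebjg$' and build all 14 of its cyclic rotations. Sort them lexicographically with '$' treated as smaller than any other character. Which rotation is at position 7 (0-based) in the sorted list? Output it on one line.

Answer: ebjg$cfijdbcjd

Derivation:
All 14 rotations (rotation i = S[i:]+S[:i]):
  rot[0] = cfijdbcjdebjg$
  rot[1] = fijdbcjdebjg$c
  rot[2] = ijdbcjdebjg$cf
  rot[3] = jdbcjdebjg$cfi
  rot[4] = dbcjdebjg$cfij
  rot[5] = bcjdebjg$cfijd
  rot[6] = cjdebjg$cfijdb
  rot[7] = jdebjg$cfijdbc
  rot[8] = debjg$cfijdbcj
  rot[9] = ebjg$cfijdbcjd
  rot[10] = bjg$cfijdbcjde
  rot[11] = jg$cfijdbcjdeb
  rot[12] = g$cfijdbcjdebj
  rot[13] = $cfijdbcjdebjg
Sorted (with $ < everything):
  sorted[0] = $cfijdbcjdebjg
  sorted[1] = bcjdebjg$cfijd
  sorted[2] = bjg$cfijdbcjde
  sorted[3] = cfijdbcjdebjg$
  sorted[4] = cjdebjg$cfijdb
  sorted[5] = dbcjdebjg$cfij
  sorted[6] = debjg$cfijdbcj
  sorted[7] = ebjg$cfijdbcjd
  sorted[8] = fijdbcjdebjg$c
  sorted[9] = g$cfijdbcjdebj
  sorted[10] = ijdbcjdebjg$cf
  sorted[11] = jdbcjdebjg$cfi
  sorted[12] = jdebjg$cfijdbc
  sorted[13] = jg$cfijdbcjdeb
sorted[7] = ebjg$cfijdbcjd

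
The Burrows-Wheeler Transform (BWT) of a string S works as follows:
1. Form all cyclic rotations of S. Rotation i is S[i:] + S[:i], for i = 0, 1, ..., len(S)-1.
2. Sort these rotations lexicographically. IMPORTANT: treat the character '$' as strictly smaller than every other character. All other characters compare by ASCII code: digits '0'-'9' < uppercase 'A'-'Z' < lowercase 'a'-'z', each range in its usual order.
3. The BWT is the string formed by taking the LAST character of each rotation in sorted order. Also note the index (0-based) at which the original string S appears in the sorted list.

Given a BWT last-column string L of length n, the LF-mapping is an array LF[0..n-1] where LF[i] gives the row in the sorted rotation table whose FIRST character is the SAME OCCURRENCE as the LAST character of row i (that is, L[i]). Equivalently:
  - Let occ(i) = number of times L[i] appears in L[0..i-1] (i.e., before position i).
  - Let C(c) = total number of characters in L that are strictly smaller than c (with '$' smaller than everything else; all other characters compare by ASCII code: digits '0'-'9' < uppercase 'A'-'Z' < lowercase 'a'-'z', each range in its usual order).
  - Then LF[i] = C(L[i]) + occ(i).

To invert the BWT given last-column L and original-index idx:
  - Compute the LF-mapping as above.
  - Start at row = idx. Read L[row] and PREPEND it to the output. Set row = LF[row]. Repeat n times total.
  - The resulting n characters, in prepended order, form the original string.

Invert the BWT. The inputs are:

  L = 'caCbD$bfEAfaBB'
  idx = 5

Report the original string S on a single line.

LF mapping: 11 7 4 9 5 0 10 12 6 1 13 8 2 3
Walk LF starting at row 5, prepending L[row]:
  step 1: row=5, L[5]='$', prepend. Next row=LF[5]=0
  step 2: row=0, L[0]='c', prepend. Next row=LF[0]=11
  step 3: row=11, L[11]='a', prepend. Next row=LF[11]=8
  step 4: row=8, L[8]='E', prepend. Next row=LF[8]=6
  step 5: row=6, L[6]='b', prepend. Next row=LF[6]=10
  step 6: row=10, L[10]='f', prepend. Next row=LF[10]=13
  step 7: row=13, L[13]='B', prepend. Next row=LF[13]=3
  step 8: row=3, L[3]='b', prepend. Next row=LF[3]=9
  step 9: row=9, L[9]='A', prepend. Next row=LF[9]=1
  step 10: row=1, L[1]='a', prepend. Next row=LF[1]=7
  step 11: row=7, L[7]='f', prepend. Next row=LF[7]=12
  step 12: row=12, L[12]='B', prepend. Next row=LF[12]=2
  step 13: row=2, L[2]='C', prepend. Next row=LF[2]=4
  step 14: row=4, L[4]='D', prepend. Next row=LF[4]=5
Reversed output: DCBfaAbBfbEac$

Answer: DCBfaAbBfbEac$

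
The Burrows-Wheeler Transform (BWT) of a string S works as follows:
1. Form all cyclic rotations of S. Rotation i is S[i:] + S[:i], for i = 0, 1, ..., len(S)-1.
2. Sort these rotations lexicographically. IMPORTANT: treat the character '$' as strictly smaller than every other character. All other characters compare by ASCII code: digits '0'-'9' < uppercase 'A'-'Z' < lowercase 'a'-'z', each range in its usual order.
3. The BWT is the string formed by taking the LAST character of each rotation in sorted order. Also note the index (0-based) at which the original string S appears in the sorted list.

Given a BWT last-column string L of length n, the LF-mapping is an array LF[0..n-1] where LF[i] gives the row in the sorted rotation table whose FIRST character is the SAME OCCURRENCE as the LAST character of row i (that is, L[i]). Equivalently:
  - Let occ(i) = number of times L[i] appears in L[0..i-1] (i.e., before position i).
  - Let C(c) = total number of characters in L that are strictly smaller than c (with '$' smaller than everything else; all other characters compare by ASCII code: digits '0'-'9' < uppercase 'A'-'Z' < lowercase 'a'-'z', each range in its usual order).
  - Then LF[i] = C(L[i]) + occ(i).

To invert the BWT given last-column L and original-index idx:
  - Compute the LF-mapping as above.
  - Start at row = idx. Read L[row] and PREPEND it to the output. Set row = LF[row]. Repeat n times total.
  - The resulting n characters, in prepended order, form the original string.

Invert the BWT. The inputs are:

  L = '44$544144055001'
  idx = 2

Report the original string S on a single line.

LF mapping: 6 7 0 12 8 9 4 10 11 1 13 14 2 3 5
Walk LF starting at row 2, prepending L[row]:
  step 1: row=2, L[2]='$', prepend. Next row=LF[2]=0
  step 2: row=0, L[0]='4', prepend. Next row=LF[0]=6
  step 3: row=6, L[6]='1', prepend. Next row=LF[6]=4
  step 4: row=4, L[4]='4', prepend. Next row=LF[4]=8
  step 5: row=8, L[8]='4', prepend. Next row=LF[8]=11
  step 6: row=11, L[11]='5', prepend. Next row=LF[11]=14
  step 7: row=14, L[14]='1', prepend. Next row=LF[14]=5
  step 8: row=5, L[5]='4', prepend. Next row=LF[5]=9
  step 9: row=9, L[9]='0', prepend. Next row=LF[9]=1
  step 10: row=1, L[1]='4', prepend. Next row=LF[1]=7
  step 11: row=7, L[7]='4', prepend. Next row=LF[7]=10
  step 12: row=10, L[10]='5', prepend. Next row=LF[10]=13
  step 13: row=13, L[13]='0', prepend. Next row=LF[13]=3
  step 14: row=3, L[3]='5', prepend. Next row=LF[3]=12
  step 15: row=12, L[12]='0', prepend. Next row=LF[12]=2
Reversed output: 05054404154414$

Answer: 05054404154414$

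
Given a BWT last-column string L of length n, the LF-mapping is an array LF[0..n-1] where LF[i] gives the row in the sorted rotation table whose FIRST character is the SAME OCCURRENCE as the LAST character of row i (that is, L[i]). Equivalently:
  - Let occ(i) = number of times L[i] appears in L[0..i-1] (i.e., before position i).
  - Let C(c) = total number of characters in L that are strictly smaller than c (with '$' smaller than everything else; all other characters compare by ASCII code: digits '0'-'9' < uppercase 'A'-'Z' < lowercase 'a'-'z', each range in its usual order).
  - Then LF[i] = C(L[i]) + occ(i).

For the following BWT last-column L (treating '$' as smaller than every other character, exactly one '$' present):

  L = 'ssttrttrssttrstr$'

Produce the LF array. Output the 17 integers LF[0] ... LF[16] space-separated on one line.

Answer: 5 6 10 11 1 12 13 2 7 8 14 15 3 9 16 4 0

Derivation:
Char counts: '$':1, 'r':4, 's':5, 't':7
C (first-col start): C('$')=0, C('r')=1, C('s')=5, C('t')=10
L[0]='s': occ=0, LF[0]=C('s')+0=5+0=5
L[1]='s': occ=1, LF[1]=C('s')+1=5+1=6
L[2]='t': occ=0, LF[2]=C('t')+0=10+0=10
L[3]='t': occ=1, LF[3]=C('t')+1=10+1=11
L[4]='r': occ=0, LF[4]=C('r')+0=1+0=1
L[5]='t': occ=2, LF[5]=C('t')+2=10+2=12
L[6]='t': occ=3, LF[6]=C('t')+3=10+3=13
L[7]='r': occ=1, LF[7]=C('r')+1=1+1=2
L[8]='s': occ=2, LF[8]=C('s')+2=5+2=7
L[9]='s': occ=3, LF[9]=C('s')+3=5+3=8
L[10]='t': occ=4, LF[10]=C('t')+4=10+4=14
L[11]='t': occ=5, LF[11]=C('t')+5=10+5=15
L[12]='r': occ=2, LF[12]=C('r')+2=1+2=3
L[13]='s': occ=4, LF[13]=C('s')+4=5+4=9
L[14]='t': occ=6, LF[14]=C('t')+6=10+6=16
L[15]='r': occ=3, LF[15]=C('r')+3=1+3=4
L[16]='$': occ=0, LF[16]=C('$')+0=0+0=0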